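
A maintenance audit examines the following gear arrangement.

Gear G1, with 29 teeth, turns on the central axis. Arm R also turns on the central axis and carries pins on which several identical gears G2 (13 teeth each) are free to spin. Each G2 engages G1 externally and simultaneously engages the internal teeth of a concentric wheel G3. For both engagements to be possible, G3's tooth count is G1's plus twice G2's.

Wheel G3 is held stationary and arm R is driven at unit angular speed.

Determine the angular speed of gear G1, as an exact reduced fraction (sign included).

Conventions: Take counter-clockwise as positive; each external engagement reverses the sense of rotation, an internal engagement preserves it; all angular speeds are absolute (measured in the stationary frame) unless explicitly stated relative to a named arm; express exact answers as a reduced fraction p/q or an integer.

84/29

topology: planetary set — G1 29T / G2 13T / G3 55T, arm = carrier (Willis)
ring teeth: 29 + 2·13 = 55
29(ω_sun−ω_arm) = −55(ω_ring−ω_arm),  ω_ring = 0, ω_arm = 1
ω_sun = 1 − (55/29)(0−1) = 84/29
exact speed ratio = 84/29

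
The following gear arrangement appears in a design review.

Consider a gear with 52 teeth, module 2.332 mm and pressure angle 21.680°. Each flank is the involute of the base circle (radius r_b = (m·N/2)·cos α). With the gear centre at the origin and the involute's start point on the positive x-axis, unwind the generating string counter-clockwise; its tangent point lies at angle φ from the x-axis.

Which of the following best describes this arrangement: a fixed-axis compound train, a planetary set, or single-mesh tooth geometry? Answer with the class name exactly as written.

single-mesh tooth geometry

class = single-mesh tooth geometry [base-circle involute, m = 2.332, 52T]
classification: single-mesh tooth geometry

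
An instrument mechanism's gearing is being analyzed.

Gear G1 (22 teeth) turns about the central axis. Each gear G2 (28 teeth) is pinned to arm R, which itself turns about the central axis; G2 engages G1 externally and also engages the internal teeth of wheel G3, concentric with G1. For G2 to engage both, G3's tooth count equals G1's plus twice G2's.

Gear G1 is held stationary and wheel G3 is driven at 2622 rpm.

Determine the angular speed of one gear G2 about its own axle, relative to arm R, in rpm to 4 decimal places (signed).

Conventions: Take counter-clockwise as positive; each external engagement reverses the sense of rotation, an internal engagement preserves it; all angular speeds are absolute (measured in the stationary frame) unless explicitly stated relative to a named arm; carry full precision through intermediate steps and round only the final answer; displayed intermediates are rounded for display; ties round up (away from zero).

+1606.9114 rpm

topology: planetary set — G1 22T / G2 28T / G3 78T, arm = carrier (Willis)
normalise by the input: solve with ω_ring = 1, then scale by 2622 rpm
ring teeth: 22 + 2·28 = 78
22(ω_sun−ω_arm) = −78(ω_ring−ω_arm),  ω_sun = 0, ω_ring = 1
22(0−ω_arm) = −78(1−ω_arm)  ⇒  100·ω_arm = 78  ⇒  ω_arm = 39/50
sun–planet mesh: 22·(0−39/50) = −28·(ω_p−ω_arm)  ⇒  ω_p−ω_arm = 429/700
scale: ω_p−ω_arm = 429/700 × 2622 rpm = +1606.9114 rpm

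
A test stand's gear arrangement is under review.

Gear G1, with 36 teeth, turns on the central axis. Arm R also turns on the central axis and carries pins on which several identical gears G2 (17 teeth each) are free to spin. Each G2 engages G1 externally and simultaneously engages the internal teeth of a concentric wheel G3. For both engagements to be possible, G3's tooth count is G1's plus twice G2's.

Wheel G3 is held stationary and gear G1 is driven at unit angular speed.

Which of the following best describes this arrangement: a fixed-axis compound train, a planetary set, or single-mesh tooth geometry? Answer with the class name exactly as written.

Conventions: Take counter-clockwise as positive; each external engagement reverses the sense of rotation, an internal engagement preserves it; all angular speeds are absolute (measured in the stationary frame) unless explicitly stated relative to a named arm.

class = planetary set [G3 = 36+2·17 = 70; Willis about the carrier]
classification: planetary set

planetary set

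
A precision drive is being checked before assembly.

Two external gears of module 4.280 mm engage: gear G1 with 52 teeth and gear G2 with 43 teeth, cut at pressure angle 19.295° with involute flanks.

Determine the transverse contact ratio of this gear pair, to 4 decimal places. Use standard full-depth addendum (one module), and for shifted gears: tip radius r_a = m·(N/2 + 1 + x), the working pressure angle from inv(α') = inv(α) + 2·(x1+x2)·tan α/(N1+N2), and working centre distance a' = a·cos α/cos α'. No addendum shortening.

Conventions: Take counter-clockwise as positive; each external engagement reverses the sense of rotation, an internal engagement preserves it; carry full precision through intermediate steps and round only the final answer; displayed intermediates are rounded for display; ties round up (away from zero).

topology: single-mesh involute geometry — m = 4.280, 52T/43T pair
base radii: r_b1 = 105.029379, r_b2 = 86.851217
tip radii: r_a1 = 115.560000, r_a2 = 96.300000
no profile shift: α' = α, a' = a
action lengths: √(r_a1²−r_b1²) = 48.196920, √(r_a2²−r_b2²) = 41.599952
base pitch p_b = π·m·cos α = 12.690751
CR = (48.196920 + 41.599952 − 203.300000·sin 19.29500°)/12.690751 = 1.782404
contact ratio ≈ 1.7824

1.7824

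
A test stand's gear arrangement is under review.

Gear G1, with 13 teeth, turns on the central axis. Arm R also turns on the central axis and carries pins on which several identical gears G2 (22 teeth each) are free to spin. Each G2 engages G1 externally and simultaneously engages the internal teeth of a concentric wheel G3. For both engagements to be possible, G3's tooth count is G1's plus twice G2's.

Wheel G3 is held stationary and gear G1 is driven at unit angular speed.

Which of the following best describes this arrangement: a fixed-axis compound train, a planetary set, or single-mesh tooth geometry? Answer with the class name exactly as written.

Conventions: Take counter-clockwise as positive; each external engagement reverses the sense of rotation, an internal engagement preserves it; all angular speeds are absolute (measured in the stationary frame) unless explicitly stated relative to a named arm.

topology: planetary set — G1 13T / G2 22T / G3 57T, arm = carrier (Willis)
classification: planetary set

planetary set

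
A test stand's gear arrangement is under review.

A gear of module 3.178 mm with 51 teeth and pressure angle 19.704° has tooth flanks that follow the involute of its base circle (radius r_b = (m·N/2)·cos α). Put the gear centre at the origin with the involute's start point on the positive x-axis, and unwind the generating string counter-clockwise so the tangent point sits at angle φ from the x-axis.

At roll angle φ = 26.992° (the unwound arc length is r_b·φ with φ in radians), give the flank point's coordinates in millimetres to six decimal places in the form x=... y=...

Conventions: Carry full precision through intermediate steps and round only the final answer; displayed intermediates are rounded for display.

recognized (one wheel, involute flank): single-mesh tooth geometry, m = 3.178, N = 51
pitch radius r_p = m·N/2 = 3.178·51/2 = 81.039000
base radius r_b = r_p·cos α = 81.039000·cos 19.704° = 76.293924
roll angle φ = 26.992° = 0.47109927 rad
x = r_b·(cos φ + φ·sin φ) = 84.296080
y = r_b·(sin φ − φ·cos φ) = 2.600380

x=84.296080 y=2.600380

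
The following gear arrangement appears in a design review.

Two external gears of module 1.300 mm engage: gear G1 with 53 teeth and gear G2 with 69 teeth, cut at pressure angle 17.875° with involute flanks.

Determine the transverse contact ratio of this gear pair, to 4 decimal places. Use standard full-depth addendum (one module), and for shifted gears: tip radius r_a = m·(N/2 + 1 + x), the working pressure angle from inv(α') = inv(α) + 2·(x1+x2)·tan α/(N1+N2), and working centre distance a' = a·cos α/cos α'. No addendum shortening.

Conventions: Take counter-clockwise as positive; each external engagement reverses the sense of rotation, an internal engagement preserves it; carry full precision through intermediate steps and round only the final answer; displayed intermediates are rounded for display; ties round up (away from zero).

recognized (one external pair, fixed centres): single-mesh tooth geometry, m = 1.300, N1 = 53, N2 = 69
base radii: r_b1 = 32.787044, r_b2 = 42.685020
tip radii: r_a1 = 35.750000, r_a2 = 46.150000
no profile shift: α' = α, a' = a
action lengths: √(r_a1²−r_b1²) = 14.250342, √(r_a2²−r_b2²) = 17.544560
base pitch p_b = π·m·cos α = 3.886926
CR = (14.250342 + 17.544560 − 79.300000·sin 17.87500°)/3.886926 = 1.917827
contact ratio ≈ 1.9178

1.9178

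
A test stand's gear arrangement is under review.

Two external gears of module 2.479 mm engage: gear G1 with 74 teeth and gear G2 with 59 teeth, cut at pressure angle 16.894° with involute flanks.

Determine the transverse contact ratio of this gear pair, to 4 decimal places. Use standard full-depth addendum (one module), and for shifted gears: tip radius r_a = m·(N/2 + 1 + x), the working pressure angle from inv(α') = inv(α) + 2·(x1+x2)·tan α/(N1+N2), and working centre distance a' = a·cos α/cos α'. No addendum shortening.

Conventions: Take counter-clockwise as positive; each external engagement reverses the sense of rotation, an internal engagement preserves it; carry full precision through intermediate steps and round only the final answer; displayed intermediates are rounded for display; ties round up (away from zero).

2.0077

recognized (one external pair, fixed centres): single-mesh tooth geometry, m = 2.479, N1 = 74, N2 = 59
base radii: r_b1 = 87.764604, r_b2 = 69.974482
tip radii: r_a1 = 94.202000, r_a2 = 75.609500
no profile shift: α' = α, a' = a
action lengths: √(r_a1²−r_b1²) = 34.225591, √(r_a2²−r_b2²) = 28.642074
base pitch p_b = π·m·cos α = 7.451909
CR = (34.225591 + 28.642074 − 164.853500·sin 16.89400°)/7.451909 = 2.007661
contact ratio ≈ 2.0077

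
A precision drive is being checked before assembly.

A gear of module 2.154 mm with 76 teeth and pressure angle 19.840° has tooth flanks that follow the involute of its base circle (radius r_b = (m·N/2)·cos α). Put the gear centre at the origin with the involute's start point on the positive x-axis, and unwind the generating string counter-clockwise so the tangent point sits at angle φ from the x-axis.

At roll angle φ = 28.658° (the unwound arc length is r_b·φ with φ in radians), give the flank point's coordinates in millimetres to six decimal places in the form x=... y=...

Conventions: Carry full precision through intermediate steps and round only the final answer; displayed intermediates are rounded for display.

x=86.030549 y=3.131836

topology: single-mesh involute geometry — m = 2.154, N = 76
pitch radius r_p = m·N/2 = 2.154·76/2 = 81.852000
base radius r_b = r_p·cos α = 81.852000·cos 19.840° = 76.993597
roll angle φ = 28.658° = 0.50017646 rad
x = r_b·(cos φ + φ·sin φ) = 86.030549
y = r_b·(sin φ − φ·cos φ) = 3.131836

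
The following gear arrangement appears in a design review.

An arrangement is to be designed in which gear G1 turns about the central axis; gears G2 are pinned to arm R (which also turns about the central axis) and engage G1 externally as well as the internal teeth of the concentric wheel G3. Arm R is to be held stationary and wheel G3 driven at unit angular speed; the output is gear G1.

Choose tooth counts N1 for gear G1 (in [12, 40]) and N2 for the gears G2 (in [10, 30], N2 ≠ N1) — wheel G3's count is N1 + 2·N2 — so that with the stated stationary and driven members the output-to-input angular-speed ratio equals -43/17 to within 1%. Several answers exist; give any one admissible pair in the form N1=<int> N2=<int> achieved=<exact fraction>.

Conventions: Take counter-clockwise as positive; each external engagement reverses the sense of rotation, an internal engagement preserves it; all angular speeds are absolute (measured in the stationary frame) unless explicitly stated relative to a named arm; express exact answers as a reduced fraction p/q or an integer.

N1=17 N2=13 achieved=-43/17

topology: planetary set — design target -43/17, arm = carrier (Willis)
Willis with ω_arm = 0: ω_sun/ω_ring = −N3/N1; set equal to -43/17  ⇒  N3/N1 = −(-43/17) = 43/17
N3 = N1 + 2·N2  ⇒  N2/N1 = (N3/N1 − 1)/2 = (43/17 − 1)/2 = 13/17
smallest multiple with N1 ≥ 12 and N2 ≥ 10: k = 1  ⇒  N1 = 1·17 = 17, N2 = 1·13 = 13 (N1 ≤ 40, N2 ≤ 30, N2 ≠ N1 ✓), N3 = 17 + 2·13 = 43
check: −N3/N1 with N1 = 17, N3 = 43 gives -43/17; |achieved − target| = 0 ≤ 43/1700 ✓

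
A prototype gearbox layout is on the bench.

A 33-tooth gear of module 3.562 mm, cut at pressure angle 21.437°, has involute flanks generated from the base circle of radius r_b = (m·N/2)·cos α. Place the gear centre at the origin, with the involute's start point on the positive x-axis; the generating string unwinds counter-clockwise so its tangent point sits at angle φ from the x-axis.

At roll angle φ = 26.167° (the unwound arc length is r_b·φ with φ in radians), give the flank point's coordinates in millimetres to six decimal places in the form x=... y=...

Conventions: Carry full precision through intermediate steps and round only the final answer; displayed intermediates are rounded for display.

single-mesh involute tooth geometry (33T wheel at module 3.562)
pitch radius r_p = m·N/2 = 3.562·33/2 = 58.773000
base radius r_b = r_p·cos α = 58.773000·cos 21.437° = 54.707084
roll angle φ = 26.167° = 0.45670031 rad
x = r_b·(cos φ + φ·sin φ) = 60.118288
y = r_b·(sin φ − φ·cos φ) = 1.701104

x=60.118288 y=1.701104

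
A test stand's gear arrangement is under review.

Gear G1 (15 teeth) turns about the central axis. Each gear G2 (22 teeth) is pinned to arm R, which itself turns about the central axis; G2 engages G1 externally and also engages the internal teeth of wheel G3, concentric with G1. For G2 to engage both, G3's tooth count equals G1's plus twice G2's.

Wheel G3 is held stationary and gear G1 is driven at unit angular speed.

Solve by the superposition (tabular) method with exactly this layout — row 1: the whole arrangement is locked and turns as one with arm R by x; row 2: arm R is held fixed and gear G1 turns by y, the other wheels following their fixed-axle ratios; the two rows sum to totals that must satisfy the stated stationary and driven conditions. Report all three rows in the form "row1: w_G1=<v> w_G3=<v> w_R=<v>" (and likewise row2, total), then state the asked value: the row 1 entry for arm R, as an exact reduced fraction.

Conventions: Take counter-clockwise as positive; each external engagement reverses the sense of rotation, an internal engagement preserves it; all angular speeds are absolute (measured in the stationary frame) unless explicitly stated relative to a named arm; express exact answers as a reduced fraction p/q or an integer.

class = planetary set [G3 = 15+2·22 = 59; Willis about the carrier]
superposition row 1 [locked train]: every member turns x
row 2: sun turns y, ring = −(15/59)·y, arm 0
boundary: total ω_ring = x − (15/59)·y = 0 and total ω_sun = x + y = 1  ⇒  y = 59/74, x = 15/74
row 2 ring = −(15/59)·59/74 = -15/74
totals (row 1 + row 2): sun 15/74 + 59/74 = 1, ring 15/74 + (-15/74) = 0, arm 15/74 + 0 = 15/74
asked cell (row1, arm) = 15/74

row1: w_G1=15/74 w_G3=15/74 w_R=15/74
row2: w_G1=59/74 w_G3=-15/74 w_R=0
total: w_G1=1 w_G3=0 w_R=15/74
asked value: 15/74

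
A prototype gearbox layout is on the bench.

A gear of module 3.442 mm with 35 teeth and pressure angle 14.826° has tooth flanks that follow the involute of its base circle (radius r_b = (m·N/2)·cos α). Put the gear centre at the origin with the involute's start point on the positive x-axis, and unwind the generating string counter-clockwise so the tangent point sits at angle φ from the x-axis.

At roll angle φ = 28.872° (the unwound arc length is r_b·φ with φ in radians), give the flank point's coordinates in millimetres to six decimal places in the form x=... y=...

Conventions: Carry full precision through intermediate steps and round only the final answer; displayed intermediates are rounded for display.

x=65.159905 y=2.421125

single-mesh involute tooth geometry (35T wheel at module 3.442)
pitch radius r_p = m·N/2 = 3.442·35/2 = 60.235000
base radius r_b = r_p·cos α = 60.235000·cos 14.826° = 58.229619
roll angle φ = 28.872° = 0.50391146 rad
x = r_b·(cos φ + φ·sin φ) = 65.159905
y = r_b·(sin φ − φ·cos φ) = 2.421125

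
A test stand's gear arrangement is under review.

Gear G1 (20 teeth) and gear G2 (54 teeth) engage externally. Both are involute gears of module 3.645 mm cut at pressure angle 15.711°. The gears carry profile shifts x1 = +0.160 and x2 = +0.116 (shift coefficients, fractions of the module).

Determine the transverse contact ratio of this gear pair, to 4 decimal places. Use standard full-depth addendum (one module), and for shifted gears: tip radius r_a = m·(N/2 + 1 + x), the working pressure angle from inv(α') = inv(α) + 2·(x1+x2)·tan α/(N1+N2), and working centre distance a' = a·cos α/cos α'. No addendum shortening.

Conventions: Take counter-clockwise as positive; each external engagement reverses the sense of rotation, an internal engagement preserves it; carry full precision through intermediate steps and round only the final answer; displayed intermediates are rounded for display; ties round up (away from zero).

recognized (one external pair, fixed centres): single-mesh tooth geometry, m = 3.645, N1 = 20, N2 = 54
base radii: r_b1 = 35.088220, r_b2 = 94.738194
tip radii: r_a1 = 40.678200, r_a2 = 102.482820
inv(α') = inv(15.711°) + 2·(+0.160+0.116)·tan α/(20+54) = 0.00918412  ⇒  α' = 17.09712°
a' = a·cos α / cos α' = 134.8650·cos 15.711°/cos 17.09712° = 135.828998
action lengths: √(r_a1²−r_b1²) = 20.579912, √(r_a2²−r_b2²) = 39.082004
base pitch p_b = π·m·cos α = 11.023289
CR = (20.579912 + 39.082004 − 135.828998·sin 17.09712°)/11.023289 = 1.789777
contact ratio ≈ 1.7898

1.7898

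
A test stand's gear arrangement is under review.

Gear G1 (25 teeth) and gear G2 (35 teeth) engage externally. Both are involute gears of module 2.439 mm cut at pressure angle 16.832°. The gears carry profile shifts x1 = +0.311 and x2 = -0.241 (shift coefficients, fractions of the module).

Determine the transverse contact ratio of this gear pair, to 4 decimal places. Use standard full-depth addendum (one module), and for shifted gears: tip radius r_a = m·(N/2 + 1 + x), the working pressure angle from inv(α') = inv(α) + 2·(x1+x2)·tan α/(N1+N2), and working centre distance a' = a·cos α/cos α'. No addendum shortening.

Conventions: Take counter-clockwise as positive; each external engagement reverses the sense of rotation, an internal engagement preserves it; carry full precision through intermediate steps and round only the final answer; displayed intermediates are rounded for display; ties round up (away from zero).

1.7439

topology: single-mesh involute geometry — m = 2.439, 25T/35T pair
base radii: r_b1 = 29.181352, r_b2 = 40.853893
tip radii: r_a1 = 33.685029, r_a2 = 44.533701
inv(α') = inv(16.832°) + 2·(+0.311-0.241)·tan α/(25+35) = 0.00945940  ⇒  α' = 17.26214°
a' = a·cos α / cos α' = 73.1700·cos 16.832°/cos 17.26214° = 73.338629
action lengths: √(r_a1²−r_b1²) = 16.826463, √(r_a2²−r_b2²) = 17.725968
base pitch p_b = π·m·cos α = 7.334074
CR = (16.826463 + 17.725968 − 73.338629·sin 17.26214°)/7.334074 = 1.743866
contact ratio ≈ 1.7439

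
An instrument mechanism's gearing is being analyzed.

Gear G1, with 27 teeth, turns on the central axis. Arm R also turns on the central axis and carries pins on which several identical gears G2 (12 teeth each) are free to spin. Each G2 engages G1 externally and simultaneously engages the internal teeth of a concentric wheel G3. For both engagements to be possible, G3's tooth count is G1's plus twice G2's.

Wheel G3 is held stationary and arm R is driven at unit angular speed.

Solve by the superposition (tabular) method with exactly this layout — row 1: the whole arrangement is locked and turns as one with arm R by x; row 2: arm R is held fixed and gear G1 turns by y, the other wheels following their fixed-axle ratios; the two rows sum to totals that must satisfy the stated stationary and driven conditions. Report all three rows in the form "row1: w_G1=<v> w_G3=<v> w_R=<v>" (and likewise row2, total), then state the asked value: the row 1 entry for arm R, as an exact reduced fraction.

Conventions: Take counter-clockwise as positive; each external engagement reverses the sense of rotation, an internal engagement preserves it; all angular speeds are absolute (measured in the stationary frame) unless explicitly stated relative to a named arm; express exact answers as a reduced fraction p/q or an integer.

recognized (axles ride arm R): planetary set, 27/12/51 teeth
row 1 (train locked, turned with arm): all members turn x
superposition row 2 [arm held]: sun y, ring −(27/51)·y, arm 0
boundary: total ω_ring = x − (27/51)·y = 0 and total ω_arm = x = 1  ⇒  y = 17/9, x = 1
row 2 ring = −(27/51)·17/9 = -1
totals (row 1 + row 2): sun 1 + 17/9 = 26/9, ring 1 + (-1) = 0, arm 1 + 0 = 1
asked cell (row1, arm) = 1

row1: w_G1=1 w_G3=1 w_R=1
row2: w_G1=17/9 w_G3=-1 w_R=0
total: w_G1=26/9 w_G3=0 w_R=1
asked value: 1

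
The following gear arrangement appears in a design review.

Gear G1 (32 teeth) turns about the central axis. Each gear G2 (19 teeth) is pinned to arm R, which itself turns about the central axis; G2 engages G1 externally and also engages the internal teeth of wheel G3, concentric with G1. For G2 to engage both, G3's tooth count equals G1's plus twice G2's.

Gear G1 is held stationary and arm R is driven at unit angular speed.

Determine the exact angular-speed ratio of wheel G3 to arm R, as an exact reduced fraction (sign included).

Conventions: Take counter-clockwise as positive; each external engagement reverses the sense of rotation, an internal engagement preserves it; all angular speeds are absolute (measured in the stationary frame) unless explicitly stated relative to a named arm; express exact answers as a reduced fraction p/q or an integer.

class = planetary set [G3 = 32+2·19 = 70; Willis about the carrier]
ring teeth: 32 + 2·19 = 70
32(ω_sun−ω_arm) = −70(ω_ring−ω_arm),  ω_sun = 0, ω_arm = 1
ω_ring = 1 − (32/70)(0−1) = 51/35
ω_out/ω_in = 51/35

51/35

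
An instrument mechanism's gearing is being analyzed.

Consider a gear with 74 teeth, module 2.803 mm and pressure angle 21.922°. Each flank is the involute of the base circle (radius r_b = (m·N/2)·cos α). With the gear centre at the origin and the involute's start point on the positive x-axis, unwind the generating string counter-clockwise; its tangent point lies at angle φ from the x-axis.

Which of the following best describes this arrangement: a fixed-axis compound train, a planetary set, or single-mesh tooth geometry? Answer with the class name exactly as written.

single-mesh tooth geometry

topology: single-mesh involute geometry — m = 2.803, N = 74
classification: single-mesh tooth geometry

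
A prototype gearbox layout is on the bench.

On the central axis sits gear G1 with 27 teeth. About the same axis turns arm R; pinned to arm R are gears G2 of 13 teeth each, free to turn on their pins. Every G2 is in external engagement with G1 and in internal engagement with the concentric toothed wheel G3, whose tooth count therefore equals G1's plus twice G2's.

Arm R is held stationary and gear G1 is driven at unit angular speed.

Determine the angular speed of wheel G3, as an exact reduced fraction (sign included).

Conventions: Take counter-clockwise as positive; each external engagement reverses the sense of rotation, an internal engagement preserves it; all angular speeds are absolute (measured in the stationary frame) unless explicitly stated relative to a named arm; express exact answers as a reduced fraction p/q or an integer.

-27/53

recognized (axles ride arm R): planetary set, 27/13/53 teeth
ring teeth: 27 + 2·13 = 53
27(ω_sun−ω_arm) = −53(ω_ring−ω_arm),  ω_arm = 0, ω_sun = 1
ω_ring = 0 − (27/53)(1−0) = -27/53
exact speed ratio = -27/53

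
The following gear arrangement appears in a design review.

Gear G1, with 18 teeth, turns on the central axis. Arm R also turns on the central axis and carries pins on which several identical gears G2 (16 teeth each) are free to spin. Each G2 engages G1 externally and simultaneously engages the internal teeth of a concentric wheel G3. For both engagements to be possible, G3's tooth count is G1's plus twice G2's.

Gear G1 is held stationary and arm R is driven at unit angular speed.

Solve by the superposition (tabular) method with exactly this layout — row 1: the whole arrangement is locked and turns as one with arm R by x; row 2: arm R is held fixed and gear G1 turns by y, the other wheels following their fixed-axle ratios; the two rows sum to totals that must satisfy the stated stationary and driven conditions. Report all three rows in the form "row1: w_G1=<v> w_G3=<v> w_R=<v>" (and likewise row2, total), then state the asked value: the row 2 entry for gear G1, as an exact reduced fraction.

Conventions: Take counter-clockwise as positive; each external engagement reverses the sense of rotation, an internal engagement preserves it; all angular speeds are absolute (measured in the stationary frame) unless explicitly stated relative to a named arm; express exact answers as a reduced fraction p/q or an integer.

class = planetary set [G3 = 18+2·16 = 50; Willis about the carrier]
row 1 — lock + rotate with arm: ω_sun = ω_ring = ω_arm = x
row 2: sun turns y, ring = −(18/50)·y, arm 0
boundary: total ω_sun = x + y = 0 and total ω_arm = x = 1  ⇒  y = -1, x = 1
row 2 ring = −(18/50)·(-1) = 9/25
totals (row 1 + row 2): sun 1 + (-1) = 0, ring 1 + 9/25 = 34/25, arm 1 + 0 = 1
asked cell (row2, sun) = -1

row1: w_G1=1 w_G3=1 w_R=1
row2: w_G1=-1 w_G3=9/25 w_R=0
total: w_G1=0 w_G3=34/25 w_R=1
asked value: -1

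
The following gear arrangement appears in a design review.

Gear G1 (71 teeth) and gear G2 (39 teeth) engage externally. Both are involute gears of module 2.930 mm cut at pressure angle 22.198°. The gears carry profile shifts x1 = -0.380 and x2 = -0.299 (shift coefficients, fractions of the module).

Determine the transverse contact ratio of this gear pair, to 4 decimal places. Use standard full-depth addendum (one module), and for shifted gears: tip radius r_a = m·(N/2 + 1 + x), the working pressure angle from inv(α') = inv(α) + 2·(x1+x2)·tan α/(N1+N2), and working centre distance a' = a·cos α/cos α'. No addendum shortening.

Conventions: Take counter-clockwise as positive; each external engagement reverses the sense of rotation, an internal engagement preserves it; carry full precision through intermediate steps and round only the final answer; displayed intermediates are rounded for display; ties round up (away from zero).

1.7913

class = single-mesh tooth geometry [involute pair 71T × 39T, m = 2.930]
base radii: r_b1 = 96.305801, r_b2 = 52.900369
tip radii: r_a1 = 105.831600, r_a2 = 59.188930
inv(α') = inv(22.198°) + 2·(-0.380-0.299)·tan α/(71+39) = 0.01558595  ⇒  α' = 20.29018°
a' = a·cos α / cos α' = 161.1500·cos 22.198°/cos 20.29018° = 159.077164
action lengths: √(r_a1²−r_b1²) = 43.880751, √(r_a2²−r_b2²) = 26.549583
base pitch p_b = π·m·cos α = 8.522637
CR = (43.880751 + 26.549583 − 159.077164·sin 20.29018°)/8.522637 = 1.791273
contact ratio ≈ 1.7913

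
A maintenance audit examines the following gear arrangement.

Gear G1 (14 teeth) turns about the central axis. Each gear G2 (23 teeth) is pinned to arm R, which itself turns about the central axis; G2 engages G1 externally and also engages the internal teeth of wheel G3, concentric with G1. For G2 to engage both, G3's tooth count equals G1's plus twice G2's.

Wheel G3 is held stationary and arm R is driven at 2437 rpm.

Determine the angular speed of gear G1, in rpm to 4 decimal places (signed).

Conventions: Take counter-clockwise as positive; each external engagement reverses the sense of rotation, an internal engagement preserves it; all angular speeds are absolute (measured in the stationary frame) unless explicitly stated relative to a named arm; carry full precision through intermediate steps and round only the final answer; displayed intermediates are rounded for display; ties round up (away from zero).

class = planetary set [G3 = 14+2·23 = 60; Willis about the carrier]
normalise by the input: solve with ω_arm = 1, then scale by 2437 rpm
ring teeth: 14 + 2·23 = 60
14(ω_sun−ω_arm) = −60(ω_ring−ω_arm),  ω_ring = 0, ω_arm = 1
ω_sun = 1 − (60/14)(0−1) = 37/7
scale: ω_sun = 37/7 × 2437 rpm = +12881.2857 rpm

+12881.2857 rpm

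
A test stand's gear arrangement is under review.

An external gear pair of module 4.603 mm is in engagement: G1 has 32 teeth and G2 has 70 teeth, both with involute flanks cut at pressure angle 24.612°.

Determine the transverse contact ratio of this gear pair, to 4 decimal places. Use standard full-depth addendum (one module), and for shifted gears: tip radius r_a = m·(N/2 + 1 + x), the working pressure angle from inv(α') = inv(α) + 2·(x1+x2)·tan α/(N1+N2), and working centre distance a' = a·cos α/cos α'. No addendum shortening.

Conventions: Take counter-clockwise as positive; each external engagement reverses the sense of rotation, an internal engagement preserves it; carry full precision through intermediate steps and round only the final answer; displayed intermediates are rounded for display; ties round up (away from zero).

single-mesh involute tooth geometry (32T engaging 70T at module 4.603)
base radii: r_b1 = 66.956998, r_b2 = 146.468434
tip radii: r_a1 = 78.251000, r_a2 = 165.708000
no profile shift: α' = α, a' = a
action lengths: √(r_a1²−r_b1²) = 40.496659, √(r_a2²−r_b2²) = 77.499284
base pitch p_b = π·m·cos α = 13.146976
CR = (40.496659 + 77.499284 − 234.753000·sin 24.61200°)/13.146976 = 1.538611
contact ratio ≈ 1.5386

1.5386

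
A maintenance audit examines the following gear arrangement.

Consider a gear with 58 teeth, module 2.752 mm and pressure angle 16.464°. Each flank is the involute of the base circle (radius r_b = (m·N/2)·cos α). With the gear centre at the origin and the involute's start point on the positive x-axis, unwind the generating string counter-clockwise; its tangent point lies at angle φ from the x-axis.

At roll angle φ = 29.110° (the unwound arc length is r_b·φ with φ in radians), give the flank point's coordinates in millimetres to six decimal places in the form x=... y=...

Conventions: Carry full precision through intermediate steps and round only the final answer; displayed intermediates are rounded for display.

x=85.785433 y=3.260239

single-mesh involute tooth geometry (58T wheel at module 2.752)
pitch radius r_p = m·N/2 = 2.752·58/2 = 79.808000
base radius r_b = r_p·cos α = 79.808000·cos 16.464° = 76.535712
roll angle φ = 29.110° = 0.50806535 rad
x = r_b·(cos φ + φ·sin φ) = 85.785433
y = r_b·(sin φ − φ·cos φ) = 3.260239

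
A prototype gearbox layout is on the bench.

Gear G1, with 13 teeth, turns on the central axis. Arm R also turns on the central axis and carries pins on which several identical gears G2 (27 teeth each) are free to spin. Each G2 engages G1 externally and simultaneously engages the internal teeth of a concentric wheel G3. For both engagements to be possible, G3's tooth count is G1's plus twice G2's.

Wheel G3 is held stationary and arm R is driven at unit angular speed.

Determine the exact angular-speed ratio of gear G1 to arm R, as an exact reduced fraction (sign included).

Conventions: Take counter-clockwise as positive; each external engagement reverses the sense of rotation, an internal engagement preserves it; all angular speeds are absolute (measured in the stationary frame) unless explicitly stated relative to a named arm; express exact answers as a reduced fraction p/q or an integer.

80/13

topology: planetary set — G1 13T / G2 27T / G3 67T, arm = carrier (Willis)
ring teeth: 13 + 2·27 = 67
13(ω_sun−ω_arm) = −67(ω_ring−ω_arm),  ω_ring = 0, ω_arm = 1
ω_sun = 1 − (67/13)(0−1) = 80/13
ω_out/ω_in = 80/13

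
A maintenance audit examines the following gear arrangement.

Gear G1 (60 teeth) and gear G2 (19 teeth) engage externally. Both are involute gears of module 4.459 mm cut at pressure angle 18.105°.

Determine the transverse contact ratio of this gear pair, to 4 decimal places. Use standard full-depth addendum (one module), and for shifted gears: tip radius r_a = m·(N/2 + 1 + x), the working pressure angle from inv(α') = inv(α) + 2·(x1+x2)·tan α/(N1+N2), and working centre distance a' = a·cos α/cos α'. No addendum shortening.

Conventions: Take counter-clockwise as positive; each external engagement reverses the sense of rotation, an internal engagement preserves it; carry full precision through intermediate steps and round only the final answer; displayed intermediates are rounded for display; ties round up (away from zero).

class = single-mesh tooth geometry [involute pair 60T × 19T, m = 4.459]
base radii: r_b1 = 127.146862, r_b2 = 40.263173
tip radii: r_a1 = 138.229000, r_a2 = 46.819500
no profile shift: α' = α, a' = a
action lengths: √(r_a1²−r_b1²) = 54.230359, √(r_a2²−r_b2²) = 23.894403
base pitch p_b = π·m·cos α = 13.314788
CR = (54.230359 + 23.894403 − 176.130500·sin 18.10500°)/13.314788 = 1.756735
contact ratio ≈ 1.7567

1.7567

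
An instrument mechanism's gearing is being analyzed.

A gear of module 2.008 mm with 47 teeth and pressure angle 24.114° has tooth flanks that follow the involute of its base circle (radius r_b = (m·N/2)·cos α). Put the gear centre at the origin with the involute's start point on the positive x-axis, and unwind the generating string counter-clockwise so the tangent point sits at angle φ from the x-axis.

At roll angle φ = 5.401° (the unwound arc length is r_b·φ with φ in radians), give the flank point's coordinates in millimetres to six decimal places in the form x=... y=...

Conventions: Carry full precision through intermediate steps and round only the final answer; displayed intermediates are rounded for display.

x=43.261044 y=0.012015

recognized (one wheel, involute flank): single-mesh tooth geometry, m = 2.008, N = 47
pitch radius r_p = m·N/2 = 2.008·47/2 = 47.188000
base radius r_b = r_p·cos α = 47.188000·cos 24.114° = 43.070110
roll angle φ = 5.401° = 0.09426523 rad
x = r_b·(cos φ + φ·sin φ) = 43.261044
y = r_b·(sin φ − φ·cos φ) = 0.012015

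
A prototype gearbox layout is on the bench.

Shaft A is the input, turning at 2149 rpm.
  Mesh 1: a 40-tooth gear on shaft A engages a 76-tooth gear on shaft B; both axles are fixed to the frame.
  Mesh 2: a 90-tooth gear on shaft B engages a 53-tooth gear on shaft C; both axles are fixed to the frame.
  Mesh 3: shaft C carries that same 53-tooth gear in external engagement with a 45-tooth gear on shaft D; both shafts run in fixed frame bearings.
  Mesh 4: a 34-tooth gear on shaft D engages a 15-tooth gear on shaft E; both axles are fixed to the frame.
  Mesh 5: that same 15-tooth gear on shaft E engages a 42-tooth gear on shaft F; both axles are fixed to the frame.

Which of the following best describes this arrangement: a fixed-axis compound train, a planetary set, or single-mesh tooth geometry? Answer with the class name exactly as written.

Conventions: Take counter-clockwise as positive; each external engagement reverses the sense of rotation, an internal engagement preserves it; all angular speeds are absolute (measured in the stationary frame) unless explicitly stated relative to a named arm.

5-mesh fixed-axis compound train (all bearings frame-fixed)
classification: fixed-axis compound train

fixed-axis compound train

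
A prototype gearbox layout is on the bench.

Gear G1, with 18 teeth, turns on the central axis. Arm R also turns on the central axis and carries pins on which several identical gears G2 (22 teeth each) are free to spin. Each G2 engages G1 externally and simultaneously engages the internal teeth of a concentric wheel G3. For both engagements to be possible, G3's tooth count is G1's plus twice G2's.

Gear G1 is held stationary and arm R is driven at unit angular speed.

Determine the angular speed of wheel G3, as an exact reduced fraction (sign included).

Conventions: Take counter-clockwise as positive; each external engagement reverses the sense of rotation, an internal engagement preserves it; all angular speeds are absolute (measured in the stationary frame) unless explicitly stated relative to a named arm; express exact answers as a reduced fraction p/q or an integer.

40/31

planetary set (18T centre, 22T on arm, 62T internal) — Willis relation
ring teeth: 18 + 2·22 = 62
18(ω_sun−ω_arm) = −62(ω_ring−ω_arm),  ω_sun = 0, ω_arm = 1
ω_ring = 1 − (18/62)(0−1) = 40/31
exact speed ratio = 40/31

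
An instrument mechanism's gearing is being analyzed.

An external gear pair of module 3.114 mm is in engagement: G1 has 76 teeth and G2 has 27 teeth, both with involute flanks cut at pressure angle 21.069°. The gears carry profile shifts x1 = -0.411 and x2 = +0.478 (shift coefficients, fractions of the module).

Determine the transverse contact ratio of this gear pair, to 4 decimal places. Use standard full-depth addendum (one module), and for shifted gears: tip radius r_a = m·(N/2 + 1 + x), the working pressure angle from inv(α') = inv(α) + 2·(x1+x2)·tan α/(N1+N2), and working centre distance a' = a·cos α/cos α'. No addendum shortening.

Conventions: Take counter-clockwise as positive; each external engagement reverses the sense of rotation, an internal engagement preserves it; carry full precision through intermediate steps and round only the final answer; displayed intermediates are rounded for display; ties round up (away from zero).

1.5780

class = single-mesh tooth geometry [involute pair 76T × 27T, m = 3.114]
base radii: r_b1 = 110.421290, r_b2 = 39.228616
tip radii: r_a1 = 120.166146, r_a2 = 46.641492
inv(α') = inv(21.069°) + 2·(-0.411+0.478)·tan α/(76+27) = 0.01802418  ⇒  α' = 21.26057°
a' = a·cos α / cos α' = 160.3710·cos 21.069°/cos 21.26057° = 160.578735
action lengths: √(r_a1²−r_b1²) = 47.402968, √(r_a2²−r_b2²) = 25.229833
base pitch p_b = π·m·cos α = 9.128914
CR = (47.402968 + 25.229833 − 160.578735·sin 21.26057°)/9.128914 = 1.577992
contact ratio ≈ 1.5780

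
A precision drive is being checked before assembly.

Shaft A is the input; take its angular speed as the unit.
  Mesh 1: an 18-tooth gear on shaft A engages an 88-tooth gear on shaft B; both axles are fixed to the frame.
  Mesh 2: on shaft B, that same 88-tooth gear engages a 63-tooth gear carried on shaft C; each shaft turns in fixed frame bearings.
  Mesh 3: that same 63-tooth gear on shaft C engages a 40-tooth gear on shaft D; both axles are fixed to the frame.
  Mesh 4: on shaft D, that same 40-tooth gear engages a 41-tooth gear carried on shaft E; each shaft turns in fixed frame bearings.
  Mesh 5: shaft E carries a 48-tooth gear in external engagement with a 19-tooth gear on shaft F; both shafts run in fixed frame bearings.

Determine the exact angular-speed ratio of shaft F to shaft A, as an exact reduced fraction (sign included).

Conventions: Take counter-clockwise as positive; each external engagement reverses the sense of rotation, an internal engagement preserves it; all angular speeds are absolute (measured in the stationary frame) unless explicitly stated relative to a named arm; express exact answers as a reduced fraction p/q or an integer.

class = fixed-axis compound train [5 meshes; 5 ratios multiply, 5 sense flips]
mesh 1 [18T→88T]: running ratio 9/44, sense −
mesh 2 [88T→63T]: running ratio 2/7, sense +
mesh 3 [63T→40T]: running ratio 9/20, sense −
mesh 4 [40T→41T]: running ratio 18/41, sense +
mesh 5 [48T→19T]: running ratio 864/779, sense −
ω_out/ω_in = -864/779

-864/779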